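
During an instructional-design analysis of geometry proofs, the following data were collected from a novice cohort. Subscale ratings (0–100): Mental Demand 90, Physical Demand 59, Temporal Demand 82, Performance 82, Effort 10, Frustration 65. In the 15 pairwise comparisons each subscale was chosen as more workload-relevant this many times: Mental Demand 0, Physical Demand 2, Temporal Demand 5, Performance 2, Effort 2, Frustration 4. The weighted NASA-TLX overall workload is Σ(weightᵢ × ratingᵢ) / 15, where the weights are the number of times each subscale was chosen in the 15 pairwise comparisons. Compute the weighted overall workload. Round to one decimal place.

64.8

The tallies are the weights (they sum to 15).
Weighted sum = 0·90 + 2·59 + 5·82 + 2·82 + 2·10 + 4·65
            = 0 + 118 + 410 + 164 + 20 + 260 = 972.
Overall workload = 972 / 15 = 64.8000 ≈ 64.8.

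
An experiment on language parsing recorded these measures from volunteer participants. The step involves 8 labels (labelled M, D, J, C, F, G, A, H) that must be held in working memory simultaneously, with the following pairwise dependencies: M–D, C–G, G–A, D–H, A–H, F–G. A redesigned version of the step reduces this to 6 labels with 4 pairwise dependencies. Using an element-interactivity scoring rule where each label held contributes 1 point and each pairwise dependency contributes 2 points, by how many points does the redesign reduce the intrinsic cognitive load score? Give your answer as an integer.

Original: 8 × 1 + 6 × 2 = 8 + 12 = 20.
Redesigned: 6 × 1 + 4 × 2 = 6 + 8 = 14.
Reduction = 20 − 14 = 6.

6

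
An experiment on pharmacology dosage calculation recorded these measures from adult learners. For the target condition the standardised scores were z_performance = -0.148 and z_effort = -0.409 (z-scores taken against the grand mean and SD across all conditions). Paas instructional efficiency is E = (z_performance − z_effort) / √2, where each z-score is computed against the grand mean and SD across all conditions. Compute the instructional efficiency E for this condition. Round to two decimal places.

z_P − z_E = -0.148 − (-0.409) = 0.2610.
E = 0.2610 / √2 = 0.2610 / 1.41421 = 0.1846 ≈ 0.18.

0.18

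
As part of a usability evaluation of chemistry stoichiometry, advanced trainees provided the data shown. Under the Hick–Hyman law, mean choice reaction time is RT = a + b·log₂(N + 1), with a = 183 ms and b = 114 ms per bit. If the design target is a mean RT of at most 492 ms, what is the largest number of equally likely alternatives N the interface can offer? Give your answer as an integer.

Set 183 + 114·log₂(N + 1) ≤ 492.
log₂(N + 1) ≤ (492 − 183) / 114 = 2.7105.
N + 1 ≤ 2^2.7105 = 6.5455.
N ≤ 5.5455, so the largest integer N is 5.

5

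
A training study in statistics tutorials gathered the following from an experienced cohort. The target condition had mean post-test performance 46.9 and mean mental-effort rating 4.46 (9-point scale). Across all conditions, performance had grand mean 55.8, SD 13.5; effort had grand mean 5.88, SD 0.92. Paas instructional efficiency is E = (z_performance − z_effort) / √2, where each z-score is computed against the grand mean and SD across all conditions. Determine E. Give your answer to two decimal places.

z_performance = (46.9 − 55.8) / 13.5 = -8.9000 / 13.5 = -0.6593.
z_effort = (4.46 − 5.88) / 0.92 = -1.4200 / 0.92 = -1.5435.
z_P − z_E = -0.6593 − (-1.5435) = 0.8842.
E = 0.8842 / √2 = 0.8842 / 1.41421 = 0.6252 ≈ 0.63.

0.63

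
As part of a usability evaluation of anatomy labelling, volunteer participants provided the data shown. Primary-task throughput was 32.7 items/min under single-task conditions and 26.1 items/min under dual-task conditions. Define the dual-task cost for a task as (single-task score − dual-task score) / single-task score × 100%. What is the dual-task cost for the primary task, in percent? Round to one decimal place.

20.2

Cost = (32.7 − 26.1) / 32.7 × 100%
     = 6.6000 / 32.7 × 100% = 20.1835%.
≈ 20.2%.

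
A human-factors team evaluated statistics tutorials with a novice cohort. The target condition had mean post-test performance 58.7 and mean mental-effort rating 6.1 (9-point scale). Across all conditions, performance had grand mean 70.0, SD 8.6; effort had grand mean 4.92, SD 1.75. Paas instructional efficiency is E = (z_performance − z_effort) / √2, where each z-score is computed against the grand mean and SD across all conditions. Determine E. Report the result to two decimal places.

-1.41

z_performance = (58.7 − 70.0) / 8.6 = -11.3000 / 8.6 = -1.3140.
z_effort = (6.1 − 4.92) / 1.75 = 1.1800 / 1.75 = 0.6743.
z_P − z_E = -1.3140 − 0.6743 = -1.9883.
E = -1.9883 / √2 = -1.9883 / 1.41421 = -1.4059 ≈ -1.41.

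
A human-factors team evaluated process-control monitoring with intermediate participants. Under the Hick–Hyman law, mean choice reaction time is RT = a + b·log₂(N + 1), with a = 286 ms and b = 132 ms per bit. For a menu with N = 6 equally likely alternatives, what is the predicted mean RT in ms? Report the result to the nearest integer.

657

log₂(6 + 1) = log₂(7) = 2.8074.
RT = 286 + 132 × 2.8074 = 286 + 370.5768 = 656.5768 ms.
≈ 657 ms.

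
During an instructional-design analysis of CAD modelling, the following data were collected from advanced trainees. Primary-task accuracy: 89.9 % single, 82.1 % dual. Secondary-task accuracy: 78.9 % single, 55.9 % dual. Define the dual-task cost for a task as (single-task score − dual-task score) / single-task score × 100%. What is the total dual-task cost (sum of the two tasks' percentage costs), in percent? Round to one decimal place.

Primary cost = (89.9 − 82.1) / 89.9 × 100% = 8.6763%.
Secondary cost = (78.9 − 55.9) / 78.9 × 100% = 29.1508%.
Total = 8.6763% + 29.1508% = 37.8271% ≈ 37.8%.

37.8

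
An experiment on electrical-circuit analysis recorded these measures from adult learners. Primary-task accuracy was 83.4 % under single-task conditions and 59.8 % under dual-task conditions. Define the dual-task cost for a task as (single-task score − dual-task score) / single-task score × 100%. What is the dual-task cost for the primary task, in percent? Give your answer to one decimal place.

28.3

Cost = (83.4 − 59.8) / 83.4 × 100%
     = 23.6000 / 83.4 × 100% = 28.2974%.
≈ 28.3%.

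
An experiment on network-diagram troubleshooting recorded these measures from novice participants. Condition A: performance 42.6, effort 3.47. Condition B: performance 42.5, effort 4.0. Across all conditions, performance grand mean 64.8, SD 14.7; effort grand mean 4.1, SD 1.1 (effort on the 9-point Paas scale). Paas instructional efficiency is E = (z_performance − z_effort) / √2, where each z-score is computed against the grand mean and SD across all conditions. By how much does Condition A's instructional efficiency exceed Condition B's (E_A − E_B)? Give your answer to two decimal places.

0.35

Condition A: z_P = (42.6 − 64.8)/14.7 = -1.5102; z_E = (3.47 − 4.1)/1.1 = -0.5727; E_A = (-1.5102 − (-0.5727))/√2 = -0.6629.
Condition B: z_P = (42.5 − 64.8)/14.7 = -1.5170; z_E = (4.0 − 4.1)/1.1 = -0.0909; E_B = (-1.5170 − (-0.0909))/√2 = -1.0084.
E_A − E_B = -0.6629 − (-1.0084) = 0.3455 ≈ 0.35.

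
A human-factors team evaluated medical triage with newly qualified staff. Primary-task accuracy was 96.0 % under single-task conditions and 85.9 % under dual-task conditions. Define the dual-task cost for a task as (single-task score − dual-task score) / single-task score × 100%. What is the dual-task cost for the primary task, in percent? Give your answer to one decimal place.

Cost = (96.0 − 85.9) / 96.0 × 100%
     = 10.1000 / 96.0 × 100% = 10.5208%.
≈ 10.5%.

10.5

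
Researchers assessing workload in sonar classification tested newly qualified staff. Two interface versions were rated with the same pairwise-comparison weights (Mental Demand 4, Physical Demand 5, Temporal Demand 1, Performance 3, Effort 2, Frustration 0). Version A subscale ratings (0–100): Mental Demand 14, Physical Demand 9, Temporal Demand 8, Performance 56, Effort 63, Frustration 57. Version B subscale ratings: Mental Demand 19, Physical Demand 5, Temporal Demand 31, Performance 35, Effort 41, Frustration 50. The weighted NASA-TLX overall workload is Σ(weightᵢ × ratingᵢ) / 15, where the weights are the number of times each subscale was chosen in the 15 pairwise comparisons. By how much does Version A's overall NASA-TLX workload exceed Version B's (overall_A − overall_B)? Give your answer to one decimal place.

5.6

Version A weighted sum = 4·14 + 5·9 + 1·8 + 3·56 + 2·63 + 0·57 = 56 + 45 + 8 + 168 + 126 + 0 = 403; overall_A = 403/15 = 26.8667.
Version B weighted sum = 4·19 + 5·5 + 1·31 + 3·35 + 2·41 + 0·50 = 76 + 25 + 31 + 105 + 82 + 0 = 319; overall_B = 319/15 = 21.2667.
Difference = 26.8667 − 21.2667 = 5.6000 ≈ 5.6.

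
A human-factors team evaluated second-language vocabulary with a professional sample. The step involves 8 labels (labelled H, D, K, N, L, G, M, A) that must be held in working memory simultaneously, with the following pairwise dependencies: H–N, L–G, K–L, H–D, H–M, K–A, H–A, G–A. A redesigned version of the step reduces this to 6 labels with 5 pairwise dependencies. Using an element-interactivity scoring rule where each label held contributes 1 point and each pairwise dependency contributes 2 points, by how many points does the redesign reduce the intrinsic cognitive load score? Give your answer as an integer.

Original: 8 × 1 + 8 × 2 = 8 + 16 = 24.
Redesigned: 6 × 1 + 5 × 2 = 6 + 10 = 16.
Reduction = 24 − 16 = 8.

8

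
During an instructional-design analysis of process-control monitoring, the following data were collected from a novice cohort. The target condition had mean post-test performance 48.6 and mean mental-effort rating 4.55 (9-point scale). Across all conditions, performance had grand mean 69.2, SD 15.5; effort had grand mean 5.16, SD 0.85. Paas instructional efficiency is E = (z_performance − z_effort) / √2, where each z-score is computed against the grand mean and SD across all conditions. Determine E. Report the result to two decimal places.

z_performance = (48.6 − 69.2) / 15.5 = -20.6000 / 15.5 = -1.3290.
z_effort = (4.55 − 5.16) / 0.85 = -0.6100 / 0.85 = -0.7176.
z_P − z_E = -1.3290 − (-0.7176) = -0.6114.
E = -0.6114 / √2 = -0.6114 / 1.41421 = -0.4323 ≈ -0.43.

-0.43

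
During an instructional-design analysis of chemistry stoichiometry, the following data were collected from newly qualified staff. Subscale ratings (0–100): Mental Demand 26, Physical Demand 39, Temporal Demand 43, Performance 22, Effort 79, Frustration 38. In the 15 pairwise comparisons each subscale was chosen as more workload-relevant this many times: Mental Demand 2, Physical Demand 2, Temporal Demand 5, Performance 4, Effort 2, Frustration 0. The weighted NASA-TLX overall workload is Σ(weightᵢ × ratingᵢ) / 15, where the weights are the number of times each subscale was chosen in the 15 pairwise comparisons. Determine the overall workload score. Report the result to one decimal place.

The tallies are the weights (they sum to 15).
Weighted sum = 2·26 + 2·39 + 5·43 + 4·22 + 2·79 + 0·38
            = 52 + 78 + 215 + 88 + 158 + 0 = 591.
Overall workload = 591 / 15 = 39.4000 ≈ 39.4.

39.4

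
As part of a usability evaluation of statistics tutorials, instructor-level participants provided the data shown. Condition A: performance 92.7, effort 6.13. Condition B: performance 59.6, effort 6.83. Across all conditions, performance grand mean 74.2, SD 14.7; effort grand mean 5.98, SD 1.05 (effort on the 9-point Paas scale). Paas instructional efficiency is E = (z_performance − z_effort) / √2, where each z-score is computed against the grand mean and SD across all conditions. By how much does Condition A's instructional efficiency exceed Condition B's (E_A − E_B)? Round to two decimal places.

2.06

Condition A: z_P = (92.7 − 74.2)/14.7 = 1.2585; z_E = (6.13 − 5.98)/1.05 = 0.1429; E_A = (1.2585 − 0.1429)/√2 = 0.7888.
Condition B: z_P = (59.6 − 74.2)/14.7 = -0.9932; z_E = (6.83 − 5.98)/1.05 = 0.8095; E_B = (-0.9932 − 0.8095)/√2 = -1.2747.
E_A − E_B = 0.7888 − (-1.2747) = 2.0635 ≈ 2.06.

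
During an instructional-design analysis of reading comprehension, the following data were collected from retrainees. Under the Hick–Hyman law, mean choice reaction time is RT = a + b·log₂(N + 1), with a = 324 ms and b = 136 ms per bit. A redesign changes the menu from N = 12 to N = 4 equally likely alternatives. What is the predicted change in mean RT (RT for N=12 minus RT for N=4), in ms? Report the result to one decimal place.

187.5

RT(12) = 324 + 136·log₂(13) = 324 + 136·3.7004 = 827.2544 ms.
RT(4) = 324 + 136·log₂(5) = 324 + 136·2.3219 = 639.7784 ms.
Difference = 827.2544 − 639.7784 = 187.4760 ≈ 187.5 ms.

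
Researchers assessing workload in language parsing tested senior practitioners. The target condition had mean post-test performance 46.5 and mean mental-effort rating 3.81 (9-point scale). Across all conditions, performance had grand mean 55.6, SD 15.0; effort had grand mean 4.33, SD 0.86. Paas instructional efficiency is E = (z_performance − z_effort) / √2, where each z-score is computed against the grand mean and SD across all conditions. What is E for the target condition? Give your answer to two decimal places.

0.00

z_performance = (46.5 − 55.6) / 15.0 = -9.1000 / 15.0 = -0.6067.
z_effort = (3.81 − 4.33) / 0.86 = -0.5200 / 0.86 = -0.6047.
z_P − z_E = -0.6067 − (-0.6047) = -0.0020.
E = -0.0020 / √2 = -0.0020 / 1.41421 = -0.0014 ≈ 0.00.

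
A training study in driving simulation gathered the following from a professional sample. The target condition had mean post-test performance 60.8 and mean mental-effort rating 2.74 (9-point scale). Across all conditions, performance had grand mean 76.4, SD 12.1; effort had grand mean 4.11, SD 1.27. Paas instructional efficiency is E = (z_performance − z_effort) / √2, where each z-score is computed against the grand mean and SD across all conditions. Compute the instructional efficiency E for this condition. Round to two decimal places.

z_performance = (60.8 − 76.4) / 12.1 = -15.6000 / 12.1 = -1.2893.
z_effort = (2.74 − 4.11) / 1.27 = -1.3700 / 1.27 = -1.0787.
z_P − z_E = -1.2893 − (-1.0787) = -0.2106.
E = -0.2106 / √2 = -0.2106 / 1.41421 = -0.1489 ≈ -0.15.

-0.15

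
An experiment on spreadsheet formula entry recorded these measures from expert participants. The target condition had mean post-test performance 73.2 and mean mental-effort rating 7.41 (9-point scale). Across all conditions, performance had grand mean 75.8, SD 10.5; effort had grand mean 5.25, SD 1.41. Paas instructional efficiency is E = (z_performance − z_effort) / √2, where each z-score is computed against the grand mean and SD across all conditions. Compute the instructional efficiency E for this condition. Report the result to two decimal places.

-1.26

z_performance = (73.2 − 75.8) / 10.5 = -2.6000 / 10.5 = -0.2476.
z_effort = (7.41 − 5.25) / 1.41 = 2.1600 / 1.41 = 1.5319.
z_P − z_E = -0.2476 − 1.5319 = -1.7795.
E = -1.7795 / √2 = -1.7795 / 1.41421 = -1.2583 ≈ -1.26.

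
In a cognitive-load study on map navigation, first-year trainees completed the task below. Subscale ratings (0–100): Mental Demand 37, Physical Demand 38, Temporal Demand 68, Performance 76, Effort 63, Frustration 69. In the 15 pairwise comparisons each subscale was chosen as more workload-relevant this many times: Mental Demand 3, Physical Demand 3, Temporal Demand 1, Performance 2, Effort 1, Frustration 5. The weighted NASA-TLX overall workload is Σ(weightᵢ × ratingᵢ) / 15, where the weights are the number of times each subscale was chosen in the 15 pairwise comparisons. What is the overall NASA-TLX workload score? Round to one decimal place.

The tallies are the weights (they sum to 15).
Weighted sum = 3·37 + 3·38 + 1·68 + 2·76 + 1·63 + 5·69
            = 111 + 114 + 68 + 152 + 63 + 345 = 853.
Overall workload = 853 / 15 = 56.8667 ≈ 56.9.

56.9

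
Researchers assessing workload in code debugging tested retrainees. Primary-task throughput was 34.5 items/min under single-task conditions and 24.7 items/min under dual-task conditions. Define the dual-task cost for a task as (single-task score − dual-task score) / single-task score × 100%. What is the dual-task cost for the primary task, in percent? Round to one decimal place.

Cost = (34.5 − 24.7) / 34.5 × 100%
     = 9.8000 / 34.5 × 100% = 28.4058%.
≈ 28.4%.

28.4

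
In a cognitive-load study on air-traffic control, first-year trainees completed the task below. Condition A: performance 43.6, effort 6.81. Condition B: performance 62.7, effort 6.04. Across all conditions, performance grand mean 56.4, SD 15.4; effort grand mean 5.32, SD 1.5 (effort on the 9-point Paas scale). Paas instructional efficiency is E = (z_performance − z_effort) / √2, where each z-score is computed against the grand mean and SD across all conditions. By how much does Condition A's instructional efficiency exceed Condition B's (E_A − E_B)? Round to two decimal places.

-1.24

Condition A: z_P = (43.6 − 56.4)/15.4 = -0.8312; z_E = (6.81 − 5.32)/1.5 = 0.9933; E_A = (-0.8312 − 0.9933)/√2 = -1.2901.
Condition B: z_P = (62.7 − 56.4)/15.4 = 0.4091; z_E = (6.04 − 5.32)/1.5 = 0.4800; E_B = (0.4091 − 0.4800)/√2 = -0.0501.
E_A − E_B = -1.2901 − (-0.0501) = -1.2400 ≈ -1.24.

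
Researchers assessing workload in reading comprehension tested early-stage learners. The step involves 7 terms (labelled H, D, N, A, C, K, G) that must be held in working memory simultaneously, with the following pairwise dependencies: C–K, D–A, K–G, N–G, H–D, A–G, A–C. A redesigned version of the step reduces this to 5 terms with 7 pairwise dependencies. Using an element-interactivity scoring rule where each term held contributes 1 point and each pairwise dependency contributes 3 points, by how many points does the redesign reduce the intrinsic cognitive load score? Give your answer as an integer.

Original: 7 × 1 + 7 × 3 = 7 + 21 = 28.
Redesigned: 5 × 1 + 7 × 3 = 5 + 21 = 26.
Reduction = 28 − 26 = 2.

2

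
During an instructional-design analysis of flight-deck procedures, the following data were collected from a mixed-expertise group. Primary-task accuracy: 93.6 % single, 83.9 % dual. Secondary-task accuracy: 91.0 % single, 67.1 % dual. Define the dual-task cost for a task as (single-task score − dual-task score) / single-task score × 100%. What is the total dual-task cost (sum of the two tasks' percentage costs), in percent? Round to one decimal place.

36.6

Primary cost = (93.6 − 83.9) / 93.6 × 100% = 10.3632%.
Secondary cost = (91.0 − 67.1) / 91.0 × 100% = 26.2637%.
Total = 10.3632% + 26.2637% = 36.6269% ≈ 36.6%.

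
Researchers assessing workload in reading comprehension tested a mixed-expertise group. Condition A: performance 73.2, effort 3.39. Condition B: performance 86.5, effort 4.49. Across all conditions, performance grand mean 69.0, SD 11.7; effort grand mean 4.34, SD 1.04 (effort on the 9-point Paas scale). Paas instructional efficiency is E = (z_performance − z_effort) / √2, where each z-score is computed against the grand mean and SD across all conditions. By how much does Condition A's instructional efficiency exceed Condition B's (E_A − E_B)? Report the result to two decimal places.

Condition A: z_P = (73.2 − 69.0)/11.7 = 0.3590; z_E = (3.39 − 4.34)/1.04 = -0.9135; E_A = (0.3590 − (-0.9135))/√2 = 0.8998.
Condition B: z_P = (86.5 − 69.0)/11.7 = 1.4957; z_E = (4.49 − 4.34)/1.04 = 0.1442; E_B = (1.4957 − 0.1442)/√2 = 0.9557.
E_A − E_B = 0.8998 − 0.9557 = -0.0559 ≈ -0.06.

-0.06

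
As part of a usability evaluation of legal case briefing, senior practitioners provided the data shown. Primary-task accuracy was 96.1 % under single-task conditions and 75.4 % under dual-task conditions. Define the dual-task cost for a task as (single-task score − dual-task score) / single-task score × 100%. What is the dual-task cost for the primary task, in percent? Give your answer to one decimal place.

21.5

Cost = (96.1 − 75.4) / 96.1 × 100%
     = 20.7000 / 96.1 × 100% = 21.5401%.
≈ 21.5%.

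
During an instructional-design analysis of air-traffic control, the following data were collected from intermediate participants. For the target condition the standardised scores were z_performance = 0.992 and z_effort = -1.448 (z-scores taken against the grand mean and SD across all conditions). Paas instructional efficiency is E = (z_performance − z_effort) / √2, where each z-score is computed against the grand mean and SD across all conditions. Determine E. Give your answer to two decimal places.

z_P − z_E = 0.992 − (-1.448) = 2.4400.
E = 2.4400 / √2 = 2.4400 / 1.41421 = 1.7253 ≈ 1.73.

1.73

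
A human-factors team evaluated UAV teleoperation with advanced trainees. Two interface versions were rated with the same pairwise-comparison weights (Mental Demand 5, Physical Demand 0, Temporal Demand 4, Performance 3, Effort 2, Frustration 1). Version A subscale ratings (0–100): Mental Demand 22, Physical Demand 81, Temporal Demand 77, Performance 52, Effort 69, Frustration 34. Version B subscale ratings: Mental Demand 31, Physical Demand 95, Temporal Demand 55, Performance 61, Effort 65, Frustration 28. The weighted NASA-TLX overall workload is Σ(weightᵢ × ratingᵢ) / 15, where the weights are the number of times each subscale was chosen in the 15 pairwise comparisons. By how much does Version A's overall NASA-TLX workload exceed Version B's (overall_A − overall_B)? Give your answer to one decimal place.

2.0

Version A weighted sum = 5·22 + 0·81 + 4·77 + 3·52 + 2·69 + 1·34 = 110 + 0 + 308 + 156 + 138 + 34 = 746; overall_A = 746/15 = 49.7333.
Version B weighted sum = 5·31 + 0·95 + 4·55 + 3·61 + 2·65 + 1·28 = 155 + 0 + 220 + 183 + 130 + 28 = 716; overall_B = 716/15 = 47.7333.
Difference = 49.7333 − 47.7333 = 2.0000 ≈ 2.0.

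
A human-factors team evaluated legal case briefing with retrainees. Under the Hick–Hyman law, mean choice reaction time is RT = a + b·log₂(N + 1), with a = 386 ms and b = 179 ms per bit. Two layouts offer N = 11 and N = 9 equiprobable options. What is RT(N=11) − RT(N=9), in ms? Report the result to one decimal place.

47.1

RT(11) = 386 + 179·log₂(12) = 386 + 179·3.5850 = 1027.7150 ms.
RT(9) = 386 + 179·log₂(10) = 386 + 179·3.3219 = 980.6201 ms.
Difference = 1027.7150 − 980.6201 = 47.0949 ≈ 47.1 ms.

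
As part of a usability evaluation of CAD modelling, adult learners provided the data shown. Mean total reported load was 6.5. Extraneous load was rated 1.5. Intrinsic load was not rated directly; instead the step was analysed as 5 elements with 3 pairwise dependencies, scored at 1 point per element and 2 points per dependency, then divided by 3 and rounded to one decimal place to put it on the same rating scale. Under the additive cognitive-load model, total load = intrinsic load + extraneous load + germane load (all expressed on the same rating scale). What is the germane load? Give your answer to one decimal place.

1.3

Intrinsic (element-interactivity): (5 × 1 + 3 × 2) / 3 = 11 / 3 = 3.6667 → 3.7.
germane load = total − intrinsic − extraneous
             = 6.5 − 3.7 − 1.5 = 1.3.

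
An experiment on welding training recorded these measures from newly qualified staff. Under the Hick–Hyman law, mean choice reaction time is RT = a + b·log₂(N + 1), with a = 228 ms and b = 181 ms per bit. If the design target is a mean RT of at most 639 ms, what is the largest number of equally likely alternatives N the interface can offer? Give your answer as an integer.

Set 228 + 181·log₂(N + 1) ≤ 639.
log₂(N + 1) ≤ (639 − 228) / 181 = 2.2707.
N + 1 ≤ 2^2.2707 = 4.8256.
N ≤ 3.8256, so the largest integer N is 3.

3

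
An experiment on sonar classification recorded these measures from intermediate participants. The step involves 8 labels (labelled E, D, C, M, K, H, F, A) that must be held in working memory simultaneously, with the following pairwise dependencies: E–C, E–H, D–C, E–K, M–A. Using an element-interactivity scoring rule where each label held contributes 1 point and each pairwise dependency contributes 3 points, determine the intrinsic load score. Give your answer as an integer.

Count of labels held simultaneously: 8.
Count of pairwise dependencies listed: 5.
Element contribution: 8 × 1 = 8.
Interaction contribution: 5 × 3 = 15.
Intrinsic load = 8 + 15 = 23.

23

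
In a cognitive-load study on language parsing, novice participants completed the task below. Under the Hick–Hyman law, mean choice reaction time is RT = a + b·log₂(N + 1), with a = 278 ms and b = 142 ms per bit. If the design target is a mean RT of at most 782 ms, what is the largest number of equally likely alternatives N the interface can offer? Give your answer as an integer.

10

Set 278 + 142·log₂(N + 1) ≤ 782.
log₂(N + 1) ≤ (782 − 278) / 142 = 3.5493.
N + 1 ≤ 2^3.5493 = 11.7070.
N ≤ 10.7070, so the largest integer N is 10.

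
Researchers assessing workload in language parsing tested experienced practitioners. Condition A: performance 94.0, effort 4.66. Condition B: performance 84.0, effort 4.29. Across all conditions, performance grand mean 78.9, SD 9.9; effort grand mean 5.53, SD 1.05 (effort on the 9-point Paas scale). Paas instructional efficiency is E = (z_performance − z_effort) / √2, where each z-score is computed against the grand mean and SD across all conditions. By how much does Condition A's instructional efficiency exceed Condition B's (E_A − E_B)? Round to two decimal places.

Condition A: z_P = (94.0 − 78.9)/9.9 = 1.5253; z_E = (4.66 − 5.53)/1.05 = -0.8286; E_A = (1.5253 − (-0.8286))/√2 = 1.6645.
Condition B: z_P = (84.0 − 78.9)/9.9 = 0.5152; z_E = (4.29 − 5.53)/1.05 = -1.1810; E_B = (0.5152 − (-1.1810))/√2 = 1.1994.
E_A − E_B = 1.6645 − 1.1994 = 0.4651 ≈ 0.47.

0.47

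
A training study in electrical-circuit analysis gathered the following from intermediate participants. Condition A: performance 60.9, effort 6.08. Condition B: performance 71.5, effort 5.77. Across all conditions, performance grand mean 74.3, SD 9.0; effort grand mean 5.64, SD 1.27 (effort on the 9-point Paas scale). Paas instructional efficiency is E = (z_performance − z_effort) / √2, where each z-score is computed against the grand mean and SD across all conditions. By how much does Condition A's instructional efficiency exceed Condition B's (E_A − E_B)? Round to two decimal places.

-1.01

Condition A: z_P = (60.9 − 74.3)/9.0 = -1.4889; z_E = (6.08 − 5.64)/1.27 = 0.3465; E_A = (-1.4889 − 0.3465)/√2 = -1.2978.
Condition B: z_P = (71.5 − 74.3)/9.0 = -0.3111; z_E = (5.77 − 5.64)/1.27 = 0.1024; E_B = (-0.3111 − 0.1024)/√2 = -0.2924.
E_A − E_B = -1.2978 − (-0.2924) = -1.0054 ≈ -1.01.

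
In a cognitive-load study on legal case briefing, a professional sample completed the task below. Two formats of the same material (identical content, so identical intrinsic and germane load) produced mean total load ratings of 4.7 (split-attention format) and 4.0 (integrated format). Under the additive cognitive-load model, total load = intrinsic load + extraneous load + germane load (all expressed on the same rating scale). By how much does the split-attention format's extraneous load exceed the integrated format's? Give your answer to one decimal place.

Intrinsic and germane load are equal across formats, so the difference in total load equals the difference in extraneous load.
Extraneous-load difference = 4.7 − 4.0 = 0.7.

0.7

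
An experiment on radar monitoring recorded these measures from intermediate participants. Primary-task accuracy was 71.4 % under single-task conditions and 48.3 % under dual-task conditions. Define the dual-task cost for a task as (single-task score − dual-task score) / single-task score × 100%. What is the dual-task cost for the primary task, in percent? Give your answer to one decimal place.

Cost = (71.4 − 48.3) / 71.4 × 100%
     = 23.1000 / 71.4 × 100% = 32.3529%.
≈ 32.4%.

32.4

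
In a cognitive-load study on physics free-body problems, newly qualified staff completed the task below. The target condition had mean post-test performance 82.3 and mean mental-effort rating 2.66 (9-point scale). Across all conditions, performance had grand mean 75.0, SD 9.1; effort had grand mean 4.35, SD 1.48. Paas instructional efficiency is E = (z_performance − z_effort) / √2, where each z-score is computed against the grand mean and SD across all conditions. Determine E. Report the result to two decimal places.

1.37

z_performance = (82.3 − 75.0) / 9.1 = 7.3000 / 9.1 = 0.8022.
z_effort = (2.66 − 4.35) / 1.48 = -1.6900 / 1.48 = -1.1419.
z_P − z_E = 0.8022 − (-1.1419) = 1.9441.
E = 1.9441 / √2 = 1.9441 / 1.41421 = 1.3747 ≈ 1.37.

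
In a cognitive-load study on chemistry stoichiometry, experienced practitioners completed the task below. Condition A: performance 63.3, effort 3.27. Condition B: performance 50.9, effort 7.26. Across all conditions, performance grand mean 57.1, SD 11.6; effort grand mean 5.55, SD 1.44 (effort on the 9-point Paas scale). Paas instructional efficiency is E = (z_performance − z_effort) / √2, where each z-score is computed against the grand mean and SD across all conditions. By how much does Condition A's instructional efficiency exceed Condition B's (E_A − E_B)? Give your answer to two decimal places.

2.72

Condition A: z_P = (63.3 − 57.1)/11.6 = 0.5345; z_E = (3.27 − 5.55)/1.44 = -1.5833; E_A = (0.5345 − (-1.5833))/√2 = 1.4975.
Condition B: z_P = (50.9 − 57.1)/11.6 = -0.5345; z_E = (7.26 − 5.55)/1.44 = 1.1875; E_B = (-0.5345 − 1.1875)/√2 = -1.2176.
E_A − E_B = 1.4975 − (-1.2176) = 2.7151 ≈ 2.72.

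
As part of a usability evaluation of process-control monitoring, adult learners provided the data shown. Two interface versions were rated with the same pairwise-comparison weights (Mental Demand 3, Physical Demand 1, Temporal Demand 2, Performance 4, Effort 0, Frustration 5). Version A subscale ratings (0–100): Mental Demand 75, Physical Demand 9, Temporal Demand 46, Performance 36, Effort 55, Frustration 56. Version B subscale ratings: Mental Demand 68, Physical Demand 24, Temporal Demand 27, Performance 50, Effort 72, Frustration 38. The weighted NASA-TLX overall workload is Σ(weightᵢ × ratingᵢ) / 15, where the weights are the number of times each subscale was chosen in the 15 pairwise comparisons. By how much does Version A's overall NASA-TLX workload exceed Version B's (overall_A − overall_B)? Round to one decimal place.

Version A weighted sum = 3·75 + 1·9 + 2·46 + 4·36 + 0·55 + 5·56 = 225 + 9 + 92 + 144 + 0 + 280 = 750; overall_A = 750/15 = 50.0000.
Version B weighted sum = 3·68 + 1·24 + 2·27 + 4·50 + 0·72 + 5·38 = 204 + 24 + 54 + 200 + 0 + 190 = 672; overall_B = 672/15 = 44.8000.
Difference = 50.0000 − 44.8000 = 5.2000 ≈ 5.2.

5.2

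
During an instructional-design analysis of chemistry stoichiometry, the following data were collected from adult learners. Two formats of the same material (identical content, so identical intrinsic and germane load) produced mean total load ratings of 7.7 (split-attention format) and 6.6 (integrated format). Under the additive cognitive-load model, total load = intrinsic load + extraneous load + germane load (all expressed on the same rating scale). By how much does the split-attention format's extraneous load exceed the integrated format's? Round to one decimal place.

Intrinsic and germane load are equal across formats, so the difference in total load equals the difference in extraneous load.
Extraneous-load difference = 7.7 − 6.6 = 1.1.

1.1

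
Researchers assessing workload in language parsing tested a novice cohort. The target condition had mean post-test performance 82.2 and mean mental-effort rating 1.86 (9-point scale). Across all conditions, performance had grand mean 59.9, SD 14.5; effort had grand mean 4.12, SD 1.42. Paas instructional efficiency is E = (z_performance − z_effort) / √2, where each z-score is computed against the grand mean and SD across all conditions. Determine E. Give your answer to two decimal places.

z_performance = (82.2 − 59.9) / 14.5 = 22.3000 / 14.5 = 1.5379.
z_effort = (1.86 − 4.12) / 1.42 = -2.2600 / 1.42 = -1.5915.
z_P − z_E = 1.5379 − (-1.5915) = 3.1294.
E = 3.1294 / √2 = 3.1294 / 1.41421 = 2.2128 ≈ 2.21.

2.21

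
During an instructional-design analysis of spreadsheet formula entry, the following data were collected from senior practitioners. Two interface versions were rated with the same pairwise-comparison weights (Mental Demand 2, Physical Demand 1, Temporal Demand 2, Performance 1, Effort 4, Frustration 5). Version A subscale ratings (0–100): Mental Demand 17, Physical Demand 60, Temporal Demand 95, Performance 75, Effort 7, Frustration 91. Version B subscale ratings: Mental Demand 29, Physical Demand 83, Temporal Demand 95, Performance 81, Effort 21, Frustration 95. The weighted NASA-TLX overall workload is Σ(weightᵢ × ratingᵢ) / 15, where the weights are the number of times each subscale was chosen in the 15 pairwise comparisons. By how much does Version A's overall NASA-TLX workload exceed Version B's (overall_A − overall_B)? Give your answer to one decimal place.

-8.6

Version A weighted sum = 2·17 + 1·60 + 2·95 + 1·75 + 4·7 + 5·91 = 34 + 60 + 190 + 75 + 28 + 455 = 842; overall_A = 842/15 = 56.1333.
Version B weighted sum = 2·29 + 1·83 + 2·95 + 1·81 + 4·21 + 5·95 = 58 + 83 + 190 + 81 + 84 + 475 = 971; overall_B = 971/15 = 64.7333.
Difference = 56.1333 − 64.7333 = -8.6000 ≈ -8.6.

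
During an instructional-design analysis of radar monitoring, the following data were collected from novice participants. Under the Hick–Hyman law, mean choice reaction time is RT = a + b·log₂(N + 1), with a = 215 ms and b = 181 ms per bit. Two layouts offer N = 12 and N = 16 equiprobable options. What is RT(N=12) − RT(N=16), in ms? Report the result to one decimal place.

RT(12) = 215 + 181·log₂(13) = 215 + 181·3.7004 = 884.7724 ms.
RT(16) = 215 + 181·log₂(17) = 215 + 181·4.0875 = 954.8375 ms.
Difference = 884.7724 − 954.8375 = -70.0651 ≈ -70.1 ms.

-70.1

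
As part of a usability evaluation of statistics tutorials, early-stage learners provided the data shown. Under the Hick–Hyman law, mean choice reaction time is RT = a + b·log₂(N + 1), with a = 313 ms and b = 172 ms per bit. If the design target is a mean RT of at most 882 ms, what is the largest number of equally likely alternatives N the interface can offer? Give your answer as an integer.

Set 313 + 172·log₂(N + 1) ≤ 882.
log₂(N + 1) ≤ (882 − 313) / 172 = 3.3081.
N + 1 ≤ 2^3.3081 = 9.9046.
N ≤ 8.9046, so the largest integer N is 8.

8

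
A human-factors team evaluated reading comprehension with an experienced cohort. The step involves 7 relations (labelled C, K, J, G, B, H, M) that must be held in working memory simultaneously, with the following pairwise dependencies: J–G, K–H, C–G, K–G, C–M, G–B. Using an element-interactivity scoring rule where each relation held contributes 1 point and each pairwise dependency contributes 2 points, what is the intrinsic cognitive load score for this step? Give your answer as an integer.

19

Count of relations held simultaneously: 7.
Count of pairwise dependencies listed: 6.
Element contribution: 7 × 1 = 7.
Interaction contribution: 6 × 2 = 12.
Intrinsic load = 7 + 12 = 19.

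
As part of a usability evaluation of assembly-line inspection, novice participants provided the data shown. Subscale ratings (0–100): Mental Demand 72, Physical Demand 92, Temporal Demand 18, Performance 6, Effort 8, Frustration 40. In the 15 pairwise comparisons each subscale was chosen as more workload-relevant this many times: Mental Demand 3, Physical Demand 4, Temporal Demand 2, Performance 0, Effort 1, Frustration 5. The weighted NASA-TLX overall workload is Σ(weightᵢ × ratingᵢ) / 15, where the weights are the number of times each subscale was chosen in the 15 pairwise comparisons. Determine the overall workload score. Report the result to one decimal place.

55.2

The tallies are the weights (they sum to 15).
Weighted sum = 3·72 + 4·92 + 2·18 + 0·6 + 1·8 + 5·40
            = 216 + 368 + 36 + 0 + 8 + 200 = 828.
Overall workload = 828 / 15 = 55.2000 ≈ 55.2.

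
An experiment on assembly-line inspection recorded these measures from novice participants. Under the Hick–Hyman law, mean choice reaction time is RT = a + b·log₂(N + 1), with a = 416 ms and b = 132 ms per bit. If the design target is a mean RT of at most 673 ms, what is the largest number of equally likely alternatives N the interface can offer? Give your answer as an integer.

2

Set 416 + 132·log₂(N + 1) ≤ 673.
log₂(N + 1) ≤ (673 − 416) / 132 = 1.9470.
N + 1 ≤ 2^1.9470 = 3.8557.
N ≤ 2.8557, so the largest integer N is 2.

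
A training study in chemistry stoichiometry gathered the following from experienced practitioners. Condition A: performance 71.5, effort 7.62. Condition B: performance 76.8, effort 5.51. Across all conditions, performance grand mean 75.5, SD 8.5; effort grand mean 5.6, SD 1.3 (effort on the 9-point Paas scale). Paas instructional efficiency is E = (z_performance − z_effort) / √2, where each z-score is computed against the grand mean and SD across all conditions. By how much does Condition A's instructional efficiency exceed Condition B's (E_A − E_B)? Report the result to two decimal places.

Condition A: z_P = (71.5 − 75.5)/8.5 = -0.4706; z_E = (7.62 − 5.6)/1.3 = 1.5538; E_A = (-0.4706 − 1.5538)/√2 = -1.4315.
Condition B: z_P = (76.8 − 75.5)/8.5 = 0.1529; z_E = (5.51 − 5.6)/1.3 = -0.0692; E_B = (0.1529 − (-0.0692))/√2 = 0.1570.
E_A − E_B = -1.4315 − 0.1570 = -1.5885 ≈ -1.59.

-1.59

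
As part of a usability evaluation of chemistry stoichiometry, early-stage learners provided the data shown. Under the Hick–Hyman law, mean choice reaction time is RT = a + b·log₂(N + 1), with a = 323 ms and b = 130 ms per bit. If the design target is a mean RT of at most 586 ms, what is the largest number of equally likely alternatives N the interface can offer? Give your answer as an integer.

Set 323 + 130·log₂(N + 1) ≤ 586.
log₂(N + 1) ≤ (586 − 323) / 130 = 2.0231.
N + 1 ≤ 2^2.0231 = 4.0646.
N ≤ 3.0646, so the largest integer N is 3.

3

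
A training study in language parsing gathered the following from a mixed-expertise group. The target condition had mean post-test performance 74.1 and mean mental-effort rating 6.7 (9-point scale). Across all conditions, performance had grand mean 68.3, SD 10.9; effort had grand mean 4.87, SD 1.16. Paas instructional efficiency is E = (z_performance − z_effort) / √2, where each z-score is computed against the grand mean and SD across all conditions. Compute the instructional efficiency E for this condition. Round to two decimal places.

z_performance = (74.1 − 68.3) / 10.9 = 5.8000 / 10.9 = 0.5321.
z_effort = (6.7 − 4.87) / 1.16 = 1.8300 / 1.16 = 1.5776.
z_P − z_E = 0.5321 − 1.5776 = -1.0455.
E = -1.0455 / √2 = -1.0455 / 1.41421 = -0.7393 ≈ -0.74.

-0.74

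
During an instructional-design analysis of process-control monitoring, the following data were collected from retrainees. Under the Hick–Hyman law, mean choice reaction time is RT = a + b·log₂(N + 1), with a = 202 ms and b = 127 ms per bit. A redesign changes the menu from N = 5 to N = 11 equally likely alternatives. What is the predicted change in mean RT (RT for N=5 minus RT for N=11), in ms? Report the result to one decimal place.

-127.0

RT(5) = 202 + 127·log₂(6) = 202 + 127·2.5850 = 530.2950 ms.
RT(11) = 202 + 127·log₂(12) = 202 + 127·3.5850 = 657.2950 ms.
Difference = 530.2950 − 657.2950 = -127.0000 ≈ -127.0 ms.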